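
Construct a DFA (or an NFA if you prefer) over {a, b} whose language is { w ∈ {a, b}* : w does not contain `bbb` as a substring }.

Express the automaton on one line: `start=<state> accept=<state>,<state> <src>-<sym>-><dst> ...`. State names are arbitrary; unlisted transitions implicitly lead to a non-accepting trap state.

start=s0 accept=s0,s1,s2 s0-a->s0 s0-b->s1 s1-a->s0 s1-b->s2 s2-a->s0 s2-b->s3 s3-a->s3 s3-b->s3

This is the complement of 'contains `bbb`'. Use the same substring-matching states — s0 through s3 holding how much of `bbb` has just been matched — but flip the accepting set: everything except the trap s3 accepts.
4 states suffice.
        a   b  
>* s0   s0  s1 
 * s1   s0  s2 
 * s2   s0  s3 
   s3   s3  s3 
(> = start, * = accepting)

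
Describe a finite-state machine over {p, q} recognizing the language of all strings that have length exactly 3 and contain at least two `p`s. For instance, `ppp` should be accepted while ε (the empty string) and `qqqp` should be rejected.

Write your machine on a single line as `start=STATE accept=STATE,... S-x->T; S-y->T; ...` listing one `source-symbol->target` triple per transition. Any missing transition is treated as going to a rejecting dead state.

start=s0; accept=s6; s0-p->s1; s0-q->s2; s1-p->s3; s1-q->s4; s2-p->s4; s2-q->s5; s3-p->s6; s3-q->s6; s4-p->s6; s4-q->s5; s5-p->s5; s5-q->s5; s6-p->s5; s6-q->s5

Handle the two conditions separately and then intersect. One (5 states) tracks the input length, saturating at 4; the other (4 states) tracks the count of `p`s, saturating at 3. Each combined state is a pair, one component from each; accept when both components accept. After merging equivalent states the machine shrinks.
        p   q  
>  s0   s1  s2 
   s1   s3  s4 
   s2   s4  s5 
   s3   s6  s6 
   s4   s6  s5 
   s5   s5  s5 
 * s6   s5  s5 
(> = start, * = accepting)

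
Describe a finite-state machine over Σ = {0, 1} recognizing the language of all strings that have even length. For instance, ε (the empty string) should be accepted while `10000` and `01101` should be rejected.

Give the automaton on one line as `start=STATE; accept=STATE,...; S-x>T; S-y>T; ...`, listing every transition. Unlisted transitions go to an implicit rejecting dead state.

Count input length modulo 2: every symbol advances one step around the cycle q0 → q1 → q0. Accept at q0.
        0   1  
>* q0   q1  q1 
   q1   q0  q0 
(> = start, * = accepting)

start=q0; accept=q0; q0-0>q1; q0-1>q1; q1-0>q0; q1-1>q0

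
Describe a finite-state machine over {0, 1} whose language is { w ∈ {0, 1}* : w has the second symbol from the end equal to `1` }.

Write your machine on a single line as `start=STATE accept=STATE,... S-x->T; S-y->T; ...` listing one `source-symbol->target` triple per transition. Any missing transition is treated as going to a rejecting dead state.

start=S0; accept=S5,S6; S0-0->S1; S0-1->S2; S1-0->S3; S1-1->S4; S2-0->S5; S2-1->S6; S3-0->S3; S3-1->S4; S4-0->S5; S4-1->S6; S5-0->S3; S5-1->S4; S6-0->S5; S6-1->S6

Because acceptance depends on a position counted from the end, the machine has to buffer the most recent 2 symbols. Make each state the string of the last up-to-2 symbols read; on input `x` shift the window left and append `x`. Accept when the buffered window has length 2 and begins with `1`.
7 states suffice.
        0   1  
>  S0   S1  S2 
   S1   S3  S4 
   S2   S5  S6 
   S3   S3  S4 
   S4   S5  S6 
 * S5   S3  S4 
 * S6   S5  S6 
(> = start, * = accepting)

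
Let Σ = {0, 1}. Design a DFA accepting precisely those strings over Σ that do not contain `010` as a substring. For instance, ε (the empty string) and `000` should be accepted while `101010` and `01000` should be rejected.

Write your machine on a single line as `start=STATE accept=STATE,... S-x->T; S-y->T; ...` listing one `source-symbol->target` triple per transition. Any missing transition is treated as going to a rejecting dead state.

start=A; accept=A,B,C; A-0->B; A-1->A; B-0->B; B-1->C; C-0->D; C-1->A; D-0->D; D-1->D

Track partial matches of the forbidden pattern `010`. State D is a dead state reached once `010` has occurred; every other state accepts. A means no part of `010` is currently matched.
       0  1 
>* A   B  A 
 * B   B  C 
 * C   D  A 
   D   D  D 
(> = start, * = accepting)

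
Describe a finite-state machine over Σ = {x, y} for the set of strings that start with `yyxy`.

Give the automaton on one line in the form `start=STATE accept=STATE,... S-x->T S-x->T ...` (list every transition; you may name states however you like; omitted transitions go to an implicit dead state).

start=q0 accept=q4 q0-x->q5 q0-y->q1 q1-x->q5 q1-y->q2 q2-x->q3 q2-y->q5 q3-x->q5 q3-y->q4 q4-x->q4 q4-y->q4 q5-x->q5 q5-y->q5

Walk along `yyxy` while the input agrees: from q0 take `y` to q1, and so on. Any deviation drops to the rejecting sink q5. Once q4 is reached the prefix is confirmed and every continuation is accepted.
A 6-state machine:
        x   y  
>  q0   q5  q1 
   q1   q5  q2 
   q2   q3  q5 
   q3   q5  q4 
 * q4   q4  q4 
   q5   q5  q5 
(> = start, * = accepting)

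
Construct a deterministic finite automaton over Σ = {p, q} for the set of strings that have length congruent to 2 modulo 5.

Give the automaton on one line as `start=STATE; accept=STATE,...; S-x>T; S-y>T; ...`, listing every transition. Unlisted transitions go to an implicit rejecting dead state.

Only the length mod 5 matters, so use a 5-cycle: from any state, every input symbol moves to the next state, wrapping E back to A. Mark C accepting.
A 5-state machine:
       p  q 
>  A   B  B 
   B   C  C 
 * C   D  D 
   D   E  E 
   E   A  A 
(> = start, * = accepting)

start=A; accept=C; A-p>B; A-q>B; B-p>C; B-q>C; C-p>D; C-q>D; D-p>E; D-q>E; E-p>A; E-q>A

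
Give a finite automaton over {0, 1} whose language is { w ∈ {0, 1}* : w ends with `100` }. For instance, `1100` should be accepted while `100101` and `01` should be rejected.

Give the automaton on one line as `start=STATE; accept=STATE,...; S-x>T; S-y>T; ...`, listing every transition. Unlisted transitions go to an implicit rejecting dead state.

Let each state record the length of the longest suffix of the input read so far that is also a prefix of `100`. B means the last symbol is `1`; C means the last 2 symbols are `10`; D means the last 3 symbols are `100`. Accept only at D, where the string currently ends in `100`.
4 states suffice.
       0  1 
>  A   A  B 
   B   C  B 
   C   D  B 
 * D   A  B 
(> = start, * = accepting)

start=A; accept=D; A-0>A; A-1>B; B-0>C; B-1>B; C-0>D; C-1>B; D-0>A; D-1>B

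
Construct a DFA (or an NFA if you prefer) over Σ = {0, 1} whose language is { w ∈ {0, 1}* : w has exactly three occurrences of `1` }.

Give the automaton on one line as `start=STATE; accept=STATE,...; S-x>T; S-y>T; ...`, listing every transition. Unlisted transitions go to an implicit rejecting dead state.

Only the number of `1`s matters, and only up to 4. Make a chain S0 → S1 → S2 → S3 → S4 advanced by each `1` (with S4 absorbing); every other symbol self-loops. The accepting set is {S3}.
With 5 states:
        0   1  
>  S0   S0  S1 
   S1   S1  S2 
   S2   S2  S3 
 * S3   S3  S4 
   S4   S4  S4 
(> = start, * = accepting)

start=S0; accept=S3; S0-0>S0; S0-1>S1; S1-0>S1; S1-1>S2; S2-0>S2; S2-1>S3; S3-0>S3; S3-1>S4; S4-0>S4; S4-1>S4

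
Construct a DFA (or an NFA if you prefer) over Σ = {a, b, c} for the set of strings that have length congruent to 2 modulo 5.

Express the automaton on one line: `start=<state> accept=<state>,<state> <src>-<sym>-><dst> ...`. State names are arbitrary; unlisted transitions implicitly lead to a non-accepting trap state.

Count input length modulo 5: every symbol advances one step around the cycle q0 → q1 → q2 → q3 → q4 → q0. Accept at q2.
With 5 states:
        a   b   c  
>  q0   q1  q1  q1 
   q1   q2  q2  q2 
 * q2   q3  q3  q3 
   q3   q4  q4  q4 
   q4   q0  q0  q0 
(> = start, * = accepting)

start=q0 accept=q2 q0-a->q1 q0-b->q1 q0-c->q1 q1-a->q2 q1-b->q2 q1-c->q2 q2-a->q3 q2-b->q3 q2-c->q3 q3-a->q4 q3-b->q4 q3-c->q4 q4-a->q0 q4-b->q0 q4-c->q0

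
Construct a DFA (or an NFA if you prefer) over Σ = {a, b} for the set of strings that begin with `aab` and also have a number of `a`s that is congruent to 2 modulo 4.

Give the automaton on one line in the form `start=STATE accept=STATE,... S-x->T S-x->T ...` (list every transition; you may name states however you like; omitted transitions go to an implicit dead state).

Build one automaton per condition and run them in lockstep. One (5 states) tracks whether the input so far still matches the prefix `aab`; the other (4 states) tracks the count of `a`s modulo 4. Each combined state is a pair, one component from each; accept when both components accept.
An 11-state machine:
          a    b  
>  s0     s1   s2 
   s1     s3   s4 
   s2     s4   s2 
   s3     s5   s6 
   s4     s7   s4 
   s5     s2   s5 
 * s6     s8   s6 
   s7     s5   s7 
   s8     s9   s8 
   s9    s10   s9 
   s10    s6  s10 
(> = start, * = accepting)

start=s0 accept=s6 s0-a->s1 s0-b->s2 s1-a->s3 s1-b->s4 s2-a->s4 s2-b->s2 s3-a->s5 s3-b->s6 s4-a->s7 s4-b->s4 s5-a->s2 s5-b->s5 s6-a->s8 s6-b->s6 s7-a->s5 s7-b->s7 s8-a->s9 s8-b->s8 s9-a->s10 s9-b->s9 s10-a->s6 s10-b->s10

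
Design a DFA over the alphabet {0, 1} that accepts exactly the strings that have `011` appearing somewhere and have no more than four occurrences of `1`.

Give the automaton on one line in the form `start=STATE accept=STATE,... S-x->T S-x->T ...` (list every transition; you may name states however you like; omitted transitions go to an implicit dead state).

Handle the two conditions separately and then intersect. The first has 4 states tracking whether and how much of `011` has been seen; the second has 6 states tracking the count of `1`s, saturating at 5. A product state is a pair (one from each), accepting exactly when both do. Minimizing collapses redundant product states.
13 states suffice.
          0    1  
>  q0     q1   q2 
   q1     q1   q3 
   q2     q4   q5 
   q3     q4   q6 
   q4     q4   q7 
   q5     q8   q9 
 * q6     q6  q10 
   q7     q8  q10 
   q8     q8  q11 
   q9     q9   q9 
 * q10   q10  q12 
   q11    q9  q12 
 * q12   q12   q9 
(> = start, * = accepting)

start=q0 accept=q6,q10,q12 q0-0->q1 q0-1->q2 q1-0->q1 q1-1->q3 q2-0->q4 q2-1->q5 q3-0->q4 q3-1->q6 q4-0->q4 q4-1->q7 q5-0->q8 q5-1->q9 q6-0->q6 q6-1->q10 q7-0->q8 q7-1->q10 q8-0->q8 q8-1->q11 q9-0->q9 q9-1->q9 q10-0->q10 q10-1->q12 q11-0->q9 q11-1->q12 q12-0->q12 q12-1->q9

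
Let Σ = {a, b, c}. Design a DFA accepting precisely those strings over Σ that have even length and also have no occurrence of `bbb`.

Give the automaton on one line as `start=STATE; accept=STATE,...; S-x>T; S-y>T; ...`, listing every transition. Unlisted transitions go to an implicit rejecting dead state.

start=S0; accept=S0,S3,S4; S0-a>S1; S0-b>S2; S0-c>S1; S1-a>S0; S1-b>S3; S1-c>S0; S2-a>S0; S2-b>S4; S2-c>S0; S3-a>S1; S3-b>S5; S3-c>S1; S4-a>S1; S4-b>S6; S4-c>S1; S5-a>S0; S5-b>S6; S5-c>S0; S6-a>S6; S6-b>S6; S6-c>S6

Build one automaton per condition and run them in lockstep. One (2 states) tracks the input length modulo 2; the other (4 states) tracks partial matches of the forbidden pattern `bbb`. Each combined state is a pair, one component from each; accept when both components accept. Equivalent product states are then merged.
        a   b   c  
>* S0   S1  S2  S1 
   S1   S0  S3  S0 
   S2   S0  S4  S0 
 * S3   S1  S5  S1 
 * S4   S1  S6  S1 
   S5   S0  S6  S0 
   S6   S6  S6  S6 
(> = start, * = accepting)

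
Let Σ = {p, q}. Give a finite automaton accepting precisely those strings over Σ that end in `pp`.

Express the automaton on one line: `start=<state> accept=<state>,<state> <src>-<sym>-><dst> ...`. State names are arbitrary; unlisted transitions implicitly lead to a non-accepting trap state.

Remember how much of `pp` the current input suffix matches. State S0 means no match yet; S1 means the last symbol is `p`; S2 means the last 2 symbols are `pp`. Only S2 accepts. On a mismatch, fall back to the longest proper suffix that is still a prefix of `pp`.
With 3 states:
        p   q  
>  S0   S1  S0 
   S1   S2  S0 
 * S2   S2  S0 
(> = start, * = accepting)

start=S0 accept=S2 S0-p->S1 S0-q->S0 S1-p->S2 S1-q->S0 S2-p->S2 S2-q->S0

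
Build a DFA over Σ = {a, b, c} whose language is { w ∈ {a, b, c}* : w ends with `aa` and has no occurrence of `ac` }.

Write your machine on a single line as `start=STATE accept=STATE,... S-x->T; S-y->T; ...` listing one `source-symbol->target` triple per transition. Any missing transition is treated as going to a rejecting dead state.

start=s0; accept=s2; s0-a->s1; s0-b->s0; s0-c->s0; s1-a->s2; s1-b->s0; s1-c->s3; s2-a->s2; s2-b->s0; s2-c->s3; s3-a->s3; s3-b->s3; s3-c->s3

Build one automaton per condition and run them in lockstep. One (3 states) tracks how much of the suffix `aa` has currently been matched; the other (3 states) tracks partial matches of the forbidden pattern `ac`. Each combined state is a pair, one component from each; accept when both components accept. Minimizing collapses redundant product states.
        a   b   c  
>  s0   s1  s0  s0 
   s1   s2  s0  s3 
 * s2   s2  s0  s3 
   s3   s3  s3  s3 
(> = start, * = accepting)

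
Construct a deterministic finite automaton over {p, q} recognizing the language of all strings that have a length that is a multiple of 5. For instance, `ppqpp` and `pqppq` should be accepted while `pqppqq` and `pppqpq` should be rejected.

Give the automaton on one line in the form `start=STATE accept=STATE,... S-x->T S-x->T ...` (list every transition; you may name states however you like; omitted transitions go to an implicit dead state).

start=A accept=A A-p->B A-q->B B-p->C B-q->C C-p->D C-q->D D-p->E D-q->E E-p->A E-q->A

Only the length mod 5 matters, so use a 5-cycle: from any state, every input symbol moves to the next state, wrapping E back to A. Mark A accepting.
With 5 states:
       p  q 
>* A   B  B 
   B   C  C 
   C   D  D 
   D   E  E 
   E   A  A 
(> = start, * = accepting)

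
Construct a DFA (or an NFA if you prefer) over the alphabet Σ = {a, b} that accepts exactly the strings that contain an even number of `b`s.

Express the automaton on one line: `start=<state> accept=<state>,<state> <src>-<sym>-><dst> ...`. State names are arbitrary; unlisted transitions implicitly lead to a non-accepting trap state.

start=S0 accept=S0 S0-a->S0 S0-b->S1 S1-a->S1 S1-b->S0

Keep the running count of `b`s modulo 2: each `b` advances along the cycle S0 → S1 → S0 while other symbols loop. Accept at S0.
        a   b  
>* S0   S0  S1 
   S1   S1  S0 
(> = start, * = accepting)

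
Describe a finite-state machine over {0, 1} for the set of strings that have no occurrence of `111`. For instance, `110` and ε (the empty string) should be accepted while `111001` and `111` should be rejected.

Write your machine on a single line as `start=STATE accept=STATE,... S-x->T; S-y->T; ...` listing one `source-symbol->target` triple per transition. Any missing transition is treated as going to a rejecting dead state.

Track partial matches of the forbidden pattern `111`. State q3 is a dead state reached once `111` has occurred; every other state accepts. q0 means no part of `111` is currently matched.
A 4-state machine:
        0   1  
>* q0   q0  q1 
 * q1   q0  q2 
 * q2   q0  q3 
   q3   q3  q3 
(> = start, * = accepting)

start=q0; accept=q0,q1,q2; q0-0->q0; q0-1->q1; q1-0->q0; q1-1->q2; q2-0->q0; q2-1->q3; q3-0->q3; q3-1->q3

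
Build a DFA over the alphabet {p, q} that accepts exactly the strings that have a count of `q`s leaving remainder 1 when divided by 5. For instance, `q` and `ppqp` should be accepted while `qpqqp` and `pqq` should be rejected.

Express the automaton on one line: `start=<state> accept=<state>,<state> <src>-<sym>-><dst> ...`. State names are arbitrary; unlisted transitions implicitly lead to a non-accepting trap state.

Keep the running count of `q`s modulo 5: each `q` advances along the cycle A → B → C → D → E → A while other symbols loop. Accept at B.
A 5-state machine:
       p  q 
>  A   A  B 
 * B   B  C 
   C   C  D 
   D   D  E 
   E   E  A 
(> = start, * = accepting)

start=A accept=B A-p->A A-q->B B-p->B B-q->C C-p->C C-q->D D-p->D D-q->E E-p->E E-q->A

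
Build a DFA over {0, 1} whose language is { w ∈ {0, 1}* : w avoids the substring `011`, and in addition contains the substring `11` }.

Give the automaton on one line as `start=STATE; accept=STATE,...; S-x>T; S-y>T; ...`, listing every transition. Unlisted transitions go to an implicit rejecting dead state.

start=q0; accept=q3,q4,q5; q0-0>q1; q0-1>q2; q1-0>q1; q1-1>q1; q2-0>q1; q2-1>q3; q3-0>q4; q3-1>q3; q4-0>q4; q4-1>q5; q5-0>q4; q5-1>q1

Build one automaton per condition and run them in lockstep. The first has 4 states tracking partial matches of the forbidden pattern `011`; the second has 3 states tracking whether and how much of `11` has been seen. A product state is a pair (one from each), accepting exactly when both do. Minimizing collapses redundant product states.
6 states suffice.
        0   1  
>  q0   q1  q2 
   q1   q1  q1 
   q2   q1  q3 
 * q3   q4  q3 
 * q4   q4  q5 
 * q5   q4  q1 
(> = start, * = accepting)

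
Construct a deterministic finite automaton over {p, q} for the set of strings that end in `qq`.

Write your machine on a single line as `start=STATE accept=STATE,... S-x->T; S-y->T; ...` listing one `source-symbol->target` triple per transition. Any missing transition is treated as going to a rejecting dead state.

start=A; accept=C; A-p->A; A-q->B; B-p->A; B-q->C; C-p->A; C-q->C

Let each state record the length of the longest suffix of the input read so far that is also a prefix of `qq`. B means the last symbol is `q`; C means the last 2 symbols are `qq`. Accept only at C, where the string currently ends in `qq`.
A 3-state machine:
       p  q 
>  A   A  B 
   B   A  C 
 * C   A  C 
(> = start, * = accepting)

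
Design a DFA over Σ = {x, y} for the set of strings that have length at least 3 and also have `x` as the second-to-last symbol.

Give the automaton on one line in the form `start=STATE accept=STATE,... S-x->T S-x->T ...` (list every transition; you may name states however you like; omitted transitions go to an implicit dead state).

Run two small machines in parallel and take their product. One (5 states) tracks the input length, saturating at 4; the other (7 states) tracks the last 2 symbols read. Each combined state is a pair, one component from each; accept when both components accept.
15 states suffice.
          x    y  
>  s0     s1   s2 
   s1     s3   s4 
   s2     s5   s6 
   s3     s7   s8 
   s4     s9  s10 
   s5     s7   s8 
   s6     s9  s10 
 * s7    s11  s12 
 * s8    s13  s14 
   s9    s11  s12 
   s10   s13  s14 
 * s11   s11  s12 
 * s12   s13  s14 
   s13   s11  s12 
   s14   s13  s14 
(> = start, * = accepting)

start=s0 accept=s7,s8,s11,s12 s0-x->s1 s0-y->s2 s1-x->s3 s1-y->s4 s2-x->s5 s2-y->s6 s3-x->s7 s3-y->s8 s4-x->s9 s4-y->s10 s5-x->s7 s5-y->s8 s6-x->s9 s6-y->s10 s7-x->s11 s7-y->s12 s8-x->s13 s8-y->s14 s9-x->s11 s9-y->s12 s10-x->s13 s10-y->s14 s11-x->s11 s11-y->s12 s12-x->s13 s12-y->s14 s13-x->s11 s13-y->s12 s14-x->s13 s14-y->s14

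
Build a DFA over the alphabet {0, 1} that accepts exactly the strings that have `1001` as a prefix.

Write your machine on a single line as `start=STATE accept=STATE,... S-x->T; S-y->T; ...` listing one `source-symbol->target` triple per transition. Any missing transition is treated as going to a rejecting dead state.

Walk along `1001` while the input agrees: from q0 take `1` to q1, and so on. Any deviation drops to the rejecting sink q5. Once q4 is reached the prefix is confirmed and every continuation is accepted.
        0   1  
>  q0   q5  q1 
   q1   q2  q5 
   q2   q3  q5 
   q3   q5  q4 
 * q4   q4  q4 
   q5   q5  q5 
(> = start, * = accepting)

start=q0; accept=q4; q0-0->q5; q0-1->q1; q1-0->q2; q1-1->q5; q2-0->q3; q2-1->q5; q3-0->q5; q3-1->q4; q4-0->q4; q4-1->q4; q5-0->q5; q5-1->q5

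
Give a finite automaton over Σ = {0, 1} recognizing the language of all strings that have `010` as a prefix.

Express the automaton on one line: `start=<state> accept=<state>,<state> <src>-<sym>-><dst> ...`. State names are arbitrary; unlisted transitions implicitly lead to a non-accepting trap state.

Walk along `010` while the input agrees: from A take `0` to B, and so on. Any deviation drops to the rejecting sink E. Once D is reached the prefix is confirmed and every continuation is accepted.
       0  1 
>  A   B  E 
   B   E  C 
   C   D  E 
 * D   D  D 
   E   E  E 
(> = start, * = accepting)

start=A accept=D A-0->B A-1->E B-0->E B-1->C C-0->D C-1->E D-0->D D-1->D E-0->E E-1->E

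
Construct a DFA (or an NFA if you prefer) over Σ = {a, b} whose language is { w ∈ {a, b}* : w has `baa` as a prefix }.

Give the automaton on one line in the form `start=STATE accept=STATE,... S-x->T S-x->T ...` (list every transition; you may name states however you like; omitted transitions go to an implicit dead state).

Check the first 3 symbols one by one: q0 through q2 record how many have matched `baa` so far; any wrong symbol goes to the dead state q4. After all 3 match we enter the accepting sink q3.
5 states suffice.
        a   b  
>  q0   q4  q1 
   q1   q2  q4 
   q2   q3  q4 
 * q3   q3  q3 
   q4   q4  q4 
(> = start, * = accepting)

start=q0 accept=q3 q0-a->q4 q0-b->q1 q1-a->q2 q1-b->q4 q2-a->q3 q2-b->q4 q3-a->q3 q3-b->q3 q4-a->q4 q4-b->q4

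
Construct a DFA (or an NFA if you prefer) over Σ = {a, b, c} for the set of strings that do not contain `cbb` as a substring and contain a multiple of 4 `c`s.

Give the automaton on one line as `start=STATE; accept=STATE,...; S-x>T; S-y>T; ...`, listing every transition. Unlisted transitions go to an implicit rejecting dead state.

start=q0; accept=q0,q11,q12; q0-a>q0; q0-b>q0; q0-c>q1; q1-a>q2; q1-b>q3; q1-c>q4; q2-a>q2; q2-b>q2; q2-c>q4; q3-a>q2; q3-b>q5; q3-c>q4; q4-a>q6; q4-b>q7; q4-c>q8; q5-a>q5; q5-b>q5; q5-c>q5; q6-a>q6; q6-b>q6; q6-c>q8; q7-a>q6; q7-b>q5; q7-c>q8; q8-a>q9; q8-b>q10; q8-c>q11; q9-a>q9; q9-b>q9; q9-c>q11; q10-a>q9; q10-b>q5; q10-c>q11; q11-a>q0; q11-b>q12; q11-c>q1; q12-a>q0; q12-b>q5; q12-c>q1

Run two small machines in parallel and take their product. One (4 states) tracks partial matches of the forbidden pattern `cbb`; the other (4 states) tracks the count of `c`s modulo 4. Each combined state is a pair, one component from each; accept when both components accept. Minimizing collapses redundant product states.
          a    b    c  
>* q0     q0   q0   q1 
   q1     q2   q3   q4 
   q2     q2   q2   q4 
   q3     q2   q5   q4 
   q4     q6   q7   q8 
   q5     q5   q5   q5 
   q6     q6   q6   q8 
   q7     q6   q5   q8 
   q8     q9  q10  q11 
   q9     q9   q9  q11 
   q10    q9   q5  q11 
 * q11    q0  q12   q1 
 * q12    q0   q5   q1 
(> = start, * = accepting)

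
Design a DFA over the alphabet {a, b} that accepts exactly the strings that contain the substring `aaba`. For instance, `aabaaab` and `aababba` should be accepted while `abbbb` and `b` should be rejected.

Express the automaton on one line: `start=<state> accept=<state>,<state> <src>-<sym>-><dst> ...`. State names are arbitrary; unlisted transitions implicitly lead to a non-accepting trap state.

States S0..S3 record the length of the longest prefix of `aaba` that matches the current input suffix. Reaching S4 means `aaba` has been seen, and we stay there forever. Accept from S4.
A 5-state machine:
        a   b  
>  S0   S1  S0 
   S1   S2  S0 
   S2   S2  S3 
   S3   S4  S0 
 * S4   S4  S4 
(> = start, * = accepting)

start=S0 accept=S4 S0-a->S1 S0-b->S0 S1-a->S2 S1-b->S0 S2-a->S2 S2-b->S3 S3-a->S4 S3-b->S0 S4-a->S4 S4-b->S4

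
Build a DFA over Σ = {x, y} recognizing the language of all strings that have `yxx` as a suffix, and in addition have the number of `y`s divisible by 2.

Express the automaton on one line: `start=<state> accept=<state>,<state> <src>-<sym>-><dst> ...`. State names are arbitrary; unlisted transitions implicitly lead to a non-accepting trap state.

Run two small machines in parallel and take their product. One (4 states) tracks how much of the suffix `yxx` has currently been matched; the other (2 states) tracks the count of `y`s modulo 2. Each combined state is a pair, one component from each; accept when both components accept.
        x   y  
>  S0   S0  S1 
   S1   S2  S3 
   S2   S4  S3 
   S3   S5  S1 
   S4   S6  S3 
   S5   S7  S1 
   S6   S6  S3 
 * S7   S0  S1 
(> = start, * = accepting)

start=S0 accept=S7 S0-x->S0 S0-y->S1 S1-x->S2 S1-y->S3 S2-x->S4 S2-y->S3 S3-x->S5 S3-y->S1 S4-x->S6 S4-y->S3 S5-x->S7 S5-y->S1 S6-x->S6 S6-y->S3 S7-x->S0 S7-y->S1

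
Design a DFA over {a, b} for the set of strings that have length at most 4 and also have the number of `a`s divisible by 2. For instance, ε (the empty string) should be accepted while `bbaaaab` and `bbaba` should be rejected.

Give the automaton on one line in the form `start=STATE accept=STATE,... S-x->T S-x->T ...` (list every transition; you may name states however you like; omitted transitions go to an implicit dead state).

Run two small machines in parallel and take their product. One (6 states) tracks the input length, saturating at 5; the other (2 states) tracks the count of `a`s modulo 2. Each combined state is a pair, one component from each; accept when both components accept. Minimizing collapses redundant product states.
With 9 states:
        a   b  
>* q0   q1  q2 
   q1   q3  q4 
 * q2   q4  q3 
 * q3   q5  q6 
   q4   q6  q5 
   q5   q7  q8 
 * q6   q8  q7 
 * q7   q8  q8 
   q8   q8  q8 
(> = start, * = accepting)

start=q0 accept=q0,q2,q3,q6,q7 q0-a->q1 q0-b->q2 q1-a->q3 q1-b->q4 q2-a->q4 q2-b->q3 q3-a->q5 q3-b->q6 q4-a->q6 q4-b->q5 q5-a->q7 q5-b->q8 q6-a->q8 q6-b->q7 q7-a->q8 q7-b->q8 q8-a->q8 q8-b->q8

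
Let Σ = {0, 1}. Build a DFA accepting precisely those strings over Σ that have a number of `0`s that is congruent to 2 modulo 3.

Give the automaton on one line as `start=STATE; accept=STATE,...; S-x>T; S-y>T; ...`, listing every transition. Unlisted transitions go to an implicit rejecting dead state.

start=S0; accept=S2; S0-0>S1; S0-1>S0; S1-0>S2; S1-1>S1; S2-0>S0; S2-1>S2

The only thing that matters is how many `0`s have appeared, reduced mod 3. Use one state per residue: S0 for 0, …, S2 for 2. Reading `0` moves to the next residue; anything else stays put. S2 is accepting.
        0   1  
>  S0   S1  S0 
   S1   S2  S1 
 * S2   S0  S2 
(> = start, * = accepting)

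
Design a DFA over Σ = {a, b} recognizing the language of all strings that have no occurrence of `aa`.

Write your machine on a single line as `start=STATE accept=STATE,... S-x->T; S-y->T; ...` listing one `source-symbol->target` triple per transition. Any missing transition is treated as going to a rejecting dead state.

This is the complement of 'contains `aa`'. Use the same substring-matching states — S0 through S2 holding how much of `aa` has just been matched — but flip the accepting set: everything except the trap S2 accepts.
        a   b  
>* S0   S1  S0 
 * S1   S2  S0 
   S2   S2  S2 
(> = start, * = accepting)

start=S0; accept=S0,S1; S0-a->S1; S0-b->S0; S1-a->S2; S1-b->S0; S2-a->S2; S2-b->S2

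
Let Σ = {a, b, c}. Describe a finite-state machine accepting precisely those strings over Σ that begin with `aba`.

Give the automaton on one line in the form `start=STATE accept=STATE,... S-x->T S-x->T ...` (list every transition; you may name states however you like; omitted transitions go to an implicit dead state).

Check the first 3 symbols one by one: s0 through s2 record how many have matched `aba` so far; any wrong symbol goes to the dead state s4. After all 3 match we enter the accepting sink s3.
A 5-state machine:
        a   b   c  
>  s0   s1  s4  s4 
   s1   s4  s2  s4 
   s2   s3  s4  s4 
 * s3   s3  s3  s3 
   s4   s4  s4  s4 
(> = start, * = accepting)

start=s0 accept=s3 s0-a->s1 s0-b->s4 s0-c->s4 s1-a->s4 s1-b->s2 s1-c->s4 s2-a->s3 s2-b->s4 s2-c->s4 s3-a->s3 s3-b->s3 s3-c->s3 s4-a->s4 s4-b->s4 s4-c->s4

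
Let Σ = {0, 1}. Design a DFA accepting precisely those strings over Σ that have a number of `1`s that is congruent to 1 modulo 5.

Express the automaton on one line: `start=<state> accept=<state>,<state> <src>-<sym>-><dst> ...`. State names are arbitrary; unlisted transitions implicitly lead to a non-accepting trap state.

start=A accept=B A-0->A A-1->B B-0->B B-1->C C-0->C C-1->D D-0->D D-1->E E-0->E E-1->A

The only thing that matters is how many `1`s have appeared, reduced mod 5. Use one state per residue: A for 0, …, E for 4. Reading `1` moves to the next residue; anything else stays put. B is accepting.
With 5 states:
       0  1 
>  A   A  B 
 * B   B  C 
   C   C  D 
   D   D  E 
   E   E  A 
(> = start, * = accepting)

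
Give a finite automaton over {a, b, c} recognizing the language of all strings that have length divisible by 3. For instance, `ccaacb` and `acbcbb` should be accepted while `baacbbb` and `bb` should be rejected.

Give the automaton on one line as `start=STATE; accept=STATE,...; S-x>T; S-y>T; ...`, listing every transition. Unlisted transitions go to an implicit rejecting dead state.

Only the length mod 3 matters, so use a 3-cycle: from any state, every input symbol moves to the next state, wrapping S2 back to S0. Mark S0 accepting.
A 3-state machine:
        a   b   c  
>* S0   S1  S1  S1 
   S1   S2  S2  S2 
   S2   S0  S0  S0 
(> = start, * = accepting)

start=S0; accept=S0; S0-a>S1; S0-b>S1; S0-c>S1; S1-a>S2; S1-b>S2; S1-c>S2; S2-a>S0; S2-b>S0; S2-c>S0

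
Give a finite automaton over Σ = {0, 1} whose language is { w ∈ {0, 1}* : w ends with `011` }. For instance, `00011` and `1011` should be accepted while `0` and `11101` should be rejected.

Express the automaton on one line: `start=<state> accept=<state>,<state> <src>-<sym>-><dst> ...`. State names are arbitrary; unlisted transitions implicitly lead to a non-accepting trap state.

Let each state record the length of the longest suffix of the input read so far that is also a prefix of `011`. q1 means the last symbol is `0`; q2 means the last 2 symbols are `01`; q3 means the last 3 symbols are `011`. Accept only at q3, where the string currently ends in `011`.
4 states suffice.
        0   1  
>  q0   q1  q0 
   q1   q1  q2 
   q2   q1  q3 
 * q3   q1  q0 
(> = start, * = accepting)

start=q0 accept=q3 q0-0->q1 q0-1->q0 q1-0->q1 q1-1->q2 q2-0->q1 q2-1->q3 q3-0->q1 q3-1->q0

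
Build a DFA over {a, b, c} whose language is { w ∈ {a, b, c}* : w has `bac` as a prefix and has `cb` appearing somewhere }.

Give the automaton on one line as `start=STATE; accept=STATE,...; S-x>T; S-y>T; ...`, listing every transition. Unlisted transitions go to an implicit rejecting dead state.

start=S0; accept=S6; S0-a>S1; S0-b>S2; S0-c>S1; S1-a>S1; S1-b>S1; S1-c>S1; S2-a>S3; S2-b>S1; S2-c>S1; S3-a>S1; S3-b>S1; S3-c>S4; S4-a>S5; S4-b>S6; S4-c>S4; S5-a>S5; S5-b>S5; S5-c>S4; S6-a>S6; S6-b>S6; S6-c>S6

Handle the two conditions separately and then intersect. The first has 5 states tracking whether the input so far still matches the prefix `bac`; the second has 3 states tracking whether and how much of `cb` has been seen. A product state is a pair (one from each), accepting exactly when both do. After merging equivalent states the machine shrinks.
7 states suffice.
        a   b   c  
>  S0   S1  S2  S1 
   S1   S1  S1  S1 
   S2   S3  S1  S1 
   S3   S1  S1  S4 
   S4   S5  S6  S4 
   S5   S5  S5  S4 
 * S6   S6  S6  S6 
(> = start, * = accepting)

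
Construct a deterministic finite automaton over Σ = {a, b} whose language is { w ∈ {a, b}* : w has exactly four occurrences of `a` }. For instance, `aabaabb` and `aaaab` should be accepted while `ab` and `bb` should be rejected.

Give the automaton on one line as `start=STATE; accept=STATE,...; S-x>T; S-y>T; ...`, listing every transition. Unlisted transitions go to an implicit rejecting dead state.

start=q0; accept=q4; q0-a>q1; q0-b>q0; q1-a>q2; q1-b>q1; q2-a>q3; q2-b>q2; q3-a>q4; q3-b>q3; q4-a>q5; q4-b>q4; q5-a>q5; q5-b>q5

Only the number of `a`s matters, and only up to 5. Make a chain q0 → q1 → q2 → q3 → q4 → q5 advanced by each `a` (with q5 absorbing); every other symbol self-loops. The accepting set is {q4}.
        a   b  
>  q0   q1  q0 
   q1   q2  q1 
   q2   q3  q2 
   q3   q4  q3 
 * q4   q5  q4 
   q5   q5  q5 
(> = start, * = accepting)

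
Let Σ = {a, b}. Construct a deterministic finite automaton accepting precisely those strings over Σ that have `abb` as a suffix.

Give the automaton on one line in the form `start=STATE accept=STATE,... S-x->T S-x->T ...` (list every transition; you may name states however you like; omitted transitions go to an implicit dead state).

Remember how much of `abb` the current input suffix matches. State q0 means no match yet; q1 means the last symbol is `a`; q2 means the last 2 symbols are `ab`; q3 means the last 3 symbols are `abb`. Only q3 accepts. On a mismatch, fall back to the longest proper suffix that is still a prefix of `abb`.
4 states suffice.
        a   b  
>  q0   q1  q0 
   q1   q1  q2 
   q2   q1  q3 
 * q3   q1  q0 
(> = start, * = accepting)

start=q0 accept=q3 q0-a->q1 q0-b->q0 q1-a->q1 q1-b->q2 q2-a->q1 q2-b->q3 q3-a->q1 q3-b->q0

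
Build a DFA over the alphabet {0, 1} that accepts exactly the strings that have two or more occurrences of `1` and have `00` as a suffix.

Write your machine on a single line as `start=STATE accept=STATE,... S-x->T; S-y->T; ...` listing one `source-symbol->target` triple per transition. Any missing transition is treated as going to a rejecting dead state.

Handle the two conditions separately and then intersect. One (4 states) tracks the count of `1`s, saturating at 3; the other (3 states) tracks how much of the suffix `00` has currently been matched. Each combined state is a pair, one component from each; accept when both components accept. Equivalent product states are then merged.
5 states suffice.
        0   1  
>  q0   q0  q1 
   q1   q1  q2 
   q2   q3  q2 
   q3   q4  q2 
 * q4   q4  q2 
(> = start, * = accepting)

start=q0; accept=q4; q0-0->q0; q0-1->q1; q1-0->q1; q1-1->q2; q2-0->q3; q2-1->q2; q3-0->q4; q3-1->q2; q4-0->q4; q4-1->q2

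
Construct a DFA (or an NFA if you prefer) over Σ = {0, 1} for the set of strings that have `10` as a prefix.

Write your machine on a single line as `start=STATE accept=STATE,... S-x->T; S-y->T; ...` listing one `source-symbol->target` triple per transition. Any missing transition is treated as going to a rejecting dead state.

Check the first 2 symbols one by one: s0 through s1 record how many have matched `10` so far; any wrong symbol goes to the dead state s3. After all 2 match we enter the accepting sink s2.
4 states suffice.
        0   1  
>  s0   s3  s1 
   s1   s2  s3 
 * s2   s2  s2 
   s3   s3  s3 
(> = start, * = accepting)

start=s0; accept=s2; s0-0->s3; s0-1->s1; s1-0->s2; s1-1->s3; s2-0->s2; s2-1->s2; s3-0->s3; s3-1->s3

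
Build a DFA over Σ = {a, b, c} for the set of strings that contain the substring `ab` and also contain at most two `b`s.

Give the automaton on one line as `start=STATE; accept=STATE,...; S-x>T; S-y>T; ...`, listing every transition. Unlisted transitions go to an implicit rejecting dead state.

start=q0; accept=q3,q6; q0-a>q1; q0-b>q2; q0-c>q0; q1-a>q1; q1-b>q3; q1-c>q0; q2-a>q4; q2-b>q5; q2-c>q2; q3-a>q3; q3-b>q6; q3-c>q3; q4-a>q4; q4-b>q6; q4-c>q2; q5-a>q7; q5-b>q8; q5-c>q5; q6-a>q6; q6-b>q9; q6-c>q6; q7-a>q7; q7-b>q9; q7-c>q5; q8-a>q10; q8-b>q8; q8-c>q8; q9-a>q9; q9-b>q9; q9-c>q9; q10-a>q10; q10-b>q9; q10-c>q8

Handle the two conditions separately and then intersect. The first has 3 states tracking whether and how much of `ab` has been seen; the second has 4 states tracking the count of `b`s, saturating at 3. A product state is a pair (one from each), accepting exactly when both do.
An 11-state machine:
          a    b    c  
>  q0     q1   q2   q0 
   q1     q1   q3   q0 
   q2     q4   q5   q2 
 * q3     q3   q6   q3 
   q4     q4   q6   q2 
   q5     q7   q8   q5 
 * q6     q6   q9   q6 
   q7     q7   q9   q5 
   q8    q10   q8   q8 
   q9     q9   q9   q9 
   q10   q10   q9   q8 
(> = start, * = accepting)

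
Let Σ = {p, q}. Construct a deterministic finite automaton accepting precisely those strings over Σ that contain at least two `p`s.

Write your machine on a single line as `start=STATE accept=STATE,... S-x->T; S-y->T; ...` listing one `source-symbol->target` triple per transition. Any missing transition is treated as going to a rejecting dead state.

start=A; accept=C,D; A-p->B; A-q->A; B-p->C; B-q->B; C-p->D; C-q->C; D-p->D; D-q->D

Only the number of `p`s matters, and only up to 3. Make a chain A → B → C → D advanced by each `p` (with D absorbing); every other symbol self-loops. The accepting set is {C, D}.
4 states suffice.
       p  q 
>  A   B  A 
   B   C  B 
 * C   D  C 
 * D   D  D 
(> = start, * = accepting)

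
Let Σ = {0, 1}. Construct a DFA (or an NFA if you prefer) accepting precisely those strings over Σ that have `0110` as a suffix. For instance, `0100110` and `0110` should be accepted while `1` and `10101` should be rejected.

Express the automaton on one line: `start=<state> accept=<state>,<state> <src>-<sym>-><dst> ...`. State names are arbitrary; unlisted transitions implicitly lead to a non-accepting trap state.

start=q0 accept=q4 q0-0->q1 q0-1->q0 q1-0->q1 q1-1->q2 q2-0->q1 q2-1->q3 q3-0->q4 q3-1->q0 q4-0->q1 q4-1->q2

Remember how much of `0110` the current input suffix matches. State q0 means no match yet; q1 means the last symbol is `0`; q2 means the last 2 symbols are `01`; q3 means the last 3 symbols are `011`; q4 means the last 4 symbols are `0110`. Only q4 accepts. On a mismatch, fall back to the longest proper suffix that is still a prefix of `0110`.
With 5 states:
        0   1  
>  q0   q1  q0 
   q1   q1  q2 
   q2   q1  q3 
   q3   q4  q0 
 * q4   q1  q2 
(> = start, * = accepting)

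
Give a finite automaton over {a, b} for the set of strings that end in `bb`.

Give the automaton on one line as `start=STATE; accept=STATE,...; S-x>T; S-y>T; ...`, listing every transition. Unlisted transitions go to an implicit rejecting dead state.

start=q0; accept=q2; q0-a>q0; q0-b>q1; q1-a>q0; q1-b>q2; q2-a>q0; q2-b>q2

Remember how much of `bb` the current input suffix matches. State q0 means no match yet; q1 means the last symbol is `b`; q2 means the last 2 symbols are `bb`. Only q2 accepts. On a mismatch, fall back to the longest proper suffix that is still a prefix of `bb`.
A 3-state machine:
        a   b  
>  q0   q0  q1 
   q1   q0  q2 
 * q2   q0  q2 
(> = start, * = accepting)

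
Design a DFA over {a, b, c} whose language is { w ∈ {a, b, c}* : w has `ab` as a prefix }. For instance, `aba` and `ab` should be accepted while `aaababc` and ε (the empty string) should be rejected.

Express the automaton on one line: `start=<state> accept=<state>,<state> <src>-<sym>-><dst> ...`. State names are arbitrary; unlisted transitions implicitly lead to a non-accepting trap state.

Check the first 2 symbols one by one: q0 through q1 record how many have matched `ab` so far; any wrong symbol goes to the dead state q3. After all 2 match we enter the accepting sink q2.
A 4-state machine:
        a   b   c  
>  q0   q1  q3  q3 
   q1   q3  q2  q3 
 * q2   q2  q2  q2 
   q3   q3  q3  q3 
(> = start, * = accepting)

start=q0 accept=q2 q0-a->q1 q0-b->q3 q0-c->q3 q1-a->q3 q1-b->q2 q1-c->q3 q2-a->q2 q2-b->q2 q2-c->q2 q3-a->q3 q3-b->q3 q3-c->q3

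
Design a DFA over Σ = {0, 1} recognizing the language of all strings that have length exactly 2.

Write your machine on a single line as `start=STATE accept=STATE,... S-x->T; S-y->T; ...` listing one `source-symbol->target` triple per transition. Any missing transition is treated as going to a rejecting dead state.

Count input length up to 3: every symbol moves from A toward D, which means 'more than 2' and absorbs. Accept from {C}.
       0  1 
>  A   B  B 
   B   C  C 
 * C   D  D 
   D   D  D 
(> = start, * = accepting)

start=A; accept=C; A-0->B; A-1->B; B-0->C; B-1->C; C-0->D; C-1->D; D-0->D; D-1->D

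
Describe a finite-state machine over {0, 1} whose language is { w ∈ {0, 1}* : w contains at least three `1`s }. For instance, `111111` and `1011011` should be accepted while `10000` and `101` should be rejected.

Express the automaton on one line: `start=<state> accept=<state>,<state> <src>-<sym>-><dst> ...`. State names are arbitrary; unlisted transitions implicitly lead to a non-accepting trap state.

Count `1`s, saturating at 4: states s0 through s3 mean 0 through 3 `1`s seen; s4 means more than 3. Each `1` increments (capped at s4); other symbols loop. Accept from {s3, s4}.
5 states suffice.
        0   1  
>  s0   s0  s1 
   s1   s1  s2 
   s2   s2  s3 
 * s3   s3  s4 
 * s4   s4  s4 
(> = start, * = accepting)

start=s0 accept=s3,s4 s0-0->s0 s0-1->s1 s1-0->s1 s1-1->s2 s2-0->s2 s2-1->s3 s3-0->s3 s3-1->s4 s4-0->s4 s4-1->s4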